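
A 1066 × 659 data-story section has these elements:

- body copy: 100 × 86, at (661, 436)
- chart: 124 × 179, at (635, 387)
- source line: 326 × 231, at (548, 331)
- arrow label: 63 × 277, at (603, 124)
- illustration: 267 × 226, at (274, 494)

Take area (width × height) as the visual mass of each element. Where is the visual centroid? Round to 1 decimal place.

Taking area as weight: body copy 100·86 = 8600, chart 124·179 = 22196, source line 326·231 = 75306, arrow label 63·277 = 17451, illustration 267·226 = 60342. Sum 183895.
Σw·x = 8600·661 + 22196·635 + 75306·548 + 17451·603 + 60342·274 = 88103409, so x̄ = 88103409/183895 ≈ 479.10.
Σw·y = 8600·436 + 22196·387 + 75306·331 + 17451·124 + 60342·494 = 69238610, so ȳ = 69238610/183895 ≈ 376.51.

(479.1, 376.5)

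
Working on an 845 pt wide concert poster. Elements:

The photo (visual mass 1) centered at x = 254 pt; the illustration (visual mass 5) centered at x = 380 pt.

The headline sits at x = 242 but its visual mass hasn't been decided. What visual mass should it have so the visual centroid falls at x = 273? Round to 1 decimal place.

w ≈ 16.6

Known weights sum to 1 + 5 = 6; their moment is 1·254 + 5·380 = 2154.
For the centroid to hit 273: (2154 + w·242) / (6 + w) = 273.
Solving: w = (273·6 − 2154) / (242 − 273) = -516 / -31 ≈ 16.65.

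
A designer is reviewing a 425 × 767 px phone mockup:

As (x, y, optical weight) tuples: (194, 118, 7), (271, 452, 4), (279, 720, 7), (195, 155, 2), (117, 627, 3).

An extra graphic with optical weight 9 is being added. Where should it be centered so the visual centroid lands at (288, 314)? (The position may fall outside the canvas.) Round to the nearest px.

(453, 20)

New total weight: (7 + 4 + 7 + 2 + 3) + 9 = 32.
x: target moment 32×288 = 9216; current 7·194 + 4·271 + 7·279 + 2·195 + 3·117 = 5136; the extra graphic supplies 4080, so x = 4080/9 ≈ 453.33.
y: target moment 32×314 = 10048; current 7·118 + 4·452 + 7·720 + 2·155 + 3·627 = 9865; the extra graphic supplies 183, so y = 183/9 ≈ 20.33.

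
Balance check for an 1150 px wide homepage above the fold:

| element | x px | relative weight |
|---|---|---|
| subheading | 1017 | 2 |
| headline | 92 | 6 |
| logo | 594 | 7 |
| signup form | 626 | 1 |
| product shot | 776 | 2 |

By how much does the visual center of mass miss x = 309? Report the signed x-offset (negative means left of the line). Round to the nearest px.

≈ 187 px

Weights sum to 2 + 6 + 7 + 1 + 2 = 18.
x-moment: 2·1017 + 6·92 + 7·594 + 1·626 + 2·776 = 8922; centroid 8922/18 ≈ 495.67.
Difference: 495.67 − 309 ≈ 186.67.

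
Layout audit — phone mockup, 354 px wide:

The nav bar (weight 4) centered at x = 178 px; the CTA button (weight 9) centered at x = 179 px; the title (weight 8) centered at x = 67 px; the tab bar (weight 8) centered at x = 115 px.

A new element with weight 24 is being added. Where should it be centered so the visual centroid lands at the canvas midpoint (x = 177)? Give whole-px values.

New total weight: (4 + 9 + 8 + 8) + 24 = 53.
x: need Σw·x = 53·177 = 9381. Existing = 4·178 + 9·179 + 8·67 + 8·115 = 3779. Remainder 5602 / 24 ≈ 233.42.

x ≈ 233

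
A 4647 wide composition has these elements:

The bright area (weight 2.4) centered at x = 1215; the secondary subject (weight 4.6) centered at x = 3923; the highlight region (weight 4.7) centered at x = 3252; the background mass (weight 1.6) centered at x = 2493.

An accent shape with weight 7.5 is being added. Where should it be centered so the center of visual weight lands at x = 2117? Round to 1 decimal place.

x ≈ 506.5

With the accent shape, Σw becomes 2.4 + 4.6 + 4.7 + 1.6 + 7.5 = 20.8.
x: target moment 20.8×2117 = 44033.6; current 2.4·1215 + 4.6·3923 + 4.7·3252 + 1.6·2493 = 40235.0; the accent shape supplies 3798.6, so x = 3798.6/7.5 ≈ 506.48.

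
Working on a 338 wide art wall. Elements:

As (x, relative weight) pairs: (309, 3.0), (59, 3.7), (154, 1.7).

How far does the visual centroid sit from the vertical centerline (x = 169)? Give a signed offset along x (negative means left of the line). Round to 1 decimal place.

≈ -1.5

Total weight = 3.0 + 3.7 + 1.7 = 8.4.
x: (3.0·309 + 3.7·59 + 1.7·154) / 8.4 = 1407.1 / 8.4 ≈ 167.51
Difference: 167.51 − 169 ≈ -1.49.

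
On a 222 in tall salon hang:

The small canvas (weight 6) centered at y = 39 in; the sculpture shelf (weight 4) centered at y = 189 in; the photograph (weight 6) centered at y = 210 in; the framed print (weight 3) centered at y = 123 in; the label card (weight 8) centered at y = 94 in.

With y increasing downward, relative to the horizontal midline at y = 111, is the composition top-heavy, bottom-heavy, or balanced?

bottom-heavy

Weights sum to 6 + 4 + 6 + 3 + 8 = 27.
y-moment: 6·39 + 4·189 + 6·210 + 3·123 + 8·94 = 3371; centroid 3371/27 ≈ 124.85.
124.9 lies below (larger y than) the midline 111, so the layout is bottom-heavy.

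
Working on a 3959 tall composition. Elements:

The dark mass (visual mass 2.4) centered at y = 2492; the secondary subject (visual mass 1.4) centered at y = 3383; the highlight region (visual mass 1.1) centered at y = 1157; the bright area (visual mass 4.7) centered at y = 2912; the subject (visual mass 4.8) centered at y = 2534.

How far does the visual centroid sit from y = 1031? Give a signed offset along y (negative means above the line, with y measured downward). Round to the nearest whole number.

≈ 1597

Total weight = 2.4 + 1.4 + 1.1 + 4.7 + 4.8 = 14.4.
y-moment: 2.4·2492 + 1.4·3383 + 1.1·1157 + 4.7·2912 + 4.8·2534 = 37839.3; centroid 37839.3/14.4 ≈ 2627.73.
Offset from y = 1031: 2627.73 − 1031 ≈ 1596.73.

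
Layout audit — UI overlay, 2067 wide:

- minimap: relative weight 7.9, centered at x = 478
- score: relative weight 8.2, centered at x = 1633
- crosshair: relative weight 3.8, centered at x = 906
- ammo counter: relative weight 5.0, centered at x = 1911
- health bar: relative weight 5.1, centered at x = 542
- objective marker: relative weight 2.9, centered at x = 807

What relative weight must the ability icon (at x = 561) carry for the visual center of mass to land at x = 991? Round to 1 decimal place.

Existing Σw = 32.9 (7.9 + 8.2 + 3.8 + 5.0 + 5.1 + 2.9); existing moment 7.9·478 + 8.2·1633 + 3.8·906 + 5.0·1911 + 5.1·542 + 2.9·807 = 35269.1.
Set Σw·x/Σw = 991: (35269.1 + 561w) = 991·(32.9 + w).
Solving: w = (991·32.9 − 35269.1) / (561 − 991) = -2665.2 / -430 ≈ 6.20.

w ≈ 6.2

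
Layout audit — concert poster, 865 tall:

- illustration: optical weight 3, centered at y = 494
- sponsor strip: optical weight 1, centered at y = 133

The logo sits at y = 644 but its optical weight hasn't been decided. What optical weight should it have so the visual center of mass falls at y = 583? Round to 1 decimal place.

w ≈ 11.8

Existing Σw = 4 (3 + 1); existing moment 3·494 + 1·133 = 1615.
For the centroid to hit 583: (1615 + w·644) / (4 + w) = 583.
So w = (583·4 − 1615)/(644 − 583) = 717/61 ≈ 11.75.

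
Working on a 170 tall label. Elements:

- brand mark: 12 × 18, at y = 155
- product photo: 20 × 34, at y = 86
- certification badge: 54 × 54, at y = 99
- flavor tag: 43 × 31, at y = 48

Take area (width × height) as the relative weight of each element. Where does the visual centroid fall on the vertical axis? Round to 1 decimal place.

y ≈ 86.4

Areas → weights: brand mark 12·18 = 216, product photo 20·34 = 680, certification badge 54·54 = 2916, flavor tag 43·31 = 1333; Σw = 5145.
Σw·y = 216·155 + 680·86 + 2916·99 + 1333·48 = 444628, so ȳ = 444628/5145 ≈ 86.42.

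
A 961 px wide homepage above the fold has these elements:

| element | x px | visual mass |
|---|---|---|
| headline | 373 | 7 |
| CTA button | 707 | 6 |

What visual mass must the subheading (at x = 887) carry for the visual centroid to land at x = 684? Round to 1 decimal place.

Fixed elements: Σw = 7 + 6 = 13, Σw·x = 7·373 + 6·707 = 6853.
Set Σw·x/Σw = 684: (6853 + 887w) = 684·(13 + w).
Rearranging, w·(887 − 684) = 684·13 − 6853 = 2039, so w ≈ 2039/203 = 10.04.

w ≈ 10.0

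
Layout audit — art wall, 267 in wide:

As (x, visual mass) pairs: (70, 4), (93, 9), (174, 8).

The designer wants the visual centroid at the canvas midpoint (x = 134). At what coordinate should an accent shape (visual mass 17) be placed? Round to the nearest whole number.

x ≈ 152

New total weight: (4 + 9 + 8) + 17 = 38.
x: need Σw·x = 38·134 = 5092. Existing = 4·70 + 9·93 + 8·174 = 2509. Remainder 2583 / 17 ≈ 151.94.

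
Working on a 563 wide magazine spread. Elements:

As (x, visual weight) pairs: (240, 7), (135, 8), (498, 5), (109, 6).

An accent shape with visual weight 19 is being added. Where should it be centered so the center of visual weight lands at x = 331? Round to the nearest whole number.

x ≈ 473

New total weight: (7 + 8 + 5 + 6) + 19 = 45.
x: need Σw·x = 45·331 = 14895. Existing = 7·240 + 8·135 + 5·498 + 6·109 = 5904. Remainder 8991 / 19 ≈ 473.21.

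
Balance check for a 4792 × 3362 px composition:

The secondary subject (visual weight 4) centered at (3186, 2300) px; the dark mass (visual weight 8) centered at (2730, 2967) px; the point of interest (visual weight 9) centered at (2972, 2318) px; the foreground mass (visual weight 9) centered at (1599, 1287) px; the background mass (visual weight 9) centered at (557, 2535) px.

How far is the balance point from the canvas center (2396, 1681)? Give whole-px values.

≈ 666 px

Total weight = 4 + 8 + 9 + 9 + 9 = 39.
Σw·x = 4·3186 + 8·2730 + 9·2972 + 9·1599 + 9·557 = 80736, so x̄ = 80736/39 ≈ 2070.15.
Σw·y = 4·2300 + 8·2967 + 9·2318 + 9·1287 + 9·2535 = 88196, so ȳ = 88196/39 ≈ 2261.44.
Offset from (2396, 1681): Δx ≈ -325.85, Δy ≈ 580.44; distance = √(Δx² + Δy²) ≈ 665.64.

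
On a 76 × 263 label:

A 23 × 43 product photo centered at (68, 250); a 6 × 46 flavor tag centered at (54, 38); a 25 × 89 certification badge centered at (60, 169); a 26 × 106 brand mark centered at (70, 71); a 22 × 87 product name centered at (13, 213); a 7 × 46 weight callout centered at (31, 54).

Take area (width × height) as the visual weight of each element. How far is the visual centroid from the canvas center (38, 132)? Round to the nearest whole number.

≈ 21

Taking area as weight: product photo 23·43 = 989, flavor tag 6·46 = 276, certification badge 25·89 = 2225, brand mark 26·106 = 2756, product name 22·87 = 1914, weight callout 7·46 = 322. Sum 8482.
Σw·x = 989·68 + 276·54 + 2225·60 + 2756·70 + 1914·13 + 322·31 = 443440, so x̄ = 443440/8482 ≈ 52.28.
Σw·y = 989·250 + 276·38 + 2225·169 + 2756·71 + 1914·213 + 322·54 = 1254509, so ȳ = 1254509/8482 ≈ 147.90.
Offset from (38, 132): Δx ≈ 14.28, Δy ≈ 15.90; distance = √(Δx² + Δy²) ≈ 21.37.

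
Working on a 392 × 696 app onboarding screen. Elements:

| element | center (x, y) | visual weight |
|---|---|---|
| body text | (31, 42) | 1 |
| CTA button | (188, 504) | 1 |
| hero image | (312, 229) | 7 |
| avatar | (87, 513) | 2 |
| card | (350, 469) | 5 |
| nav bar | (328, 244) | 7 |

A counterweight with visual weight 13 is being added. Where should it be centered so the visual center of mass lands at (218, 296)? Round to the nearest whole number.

New total weight: (1 + 1 + 7 + 2 + 5 + 7) + 13 = 36.
x: need Σw·x = 36·218 = 7848. Existing = 1·31 + 1·188 + 7·312 + 2·87 + 5·350 + 7·328 = 6623. Remainder 1225 / 13 ≈ 94.23.
y: need Σw·y = 36·296 = 10656. Existing = 1·42 + 1·504 + 7·229 + 2·513 + 5·469 + 7·244 = 7228. Remainder 3428 / 13 ≈ 263.69.

(94, 264)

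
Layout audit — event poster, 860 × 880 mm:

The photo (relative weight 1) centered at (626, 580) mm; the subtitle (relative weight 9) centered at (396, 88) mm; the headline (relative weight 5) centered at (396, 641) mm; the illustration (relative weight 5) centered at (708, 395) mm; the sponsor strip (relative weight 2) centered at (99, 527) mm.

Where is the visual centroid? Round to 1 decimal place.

Σw = 1 + 9 + 5 + 5 + 2 = 22.
x: (1·626 + 9·396 + 5·396 + 5·708 + 2·99) / 22 = 9908 / 22 ≈ 450.36
y: (1·580 + 9·88 + 5·641 + 5·395 + 2·527) / 22 = 7606 / 22 ≈ 345.73

(450.4, 345.7)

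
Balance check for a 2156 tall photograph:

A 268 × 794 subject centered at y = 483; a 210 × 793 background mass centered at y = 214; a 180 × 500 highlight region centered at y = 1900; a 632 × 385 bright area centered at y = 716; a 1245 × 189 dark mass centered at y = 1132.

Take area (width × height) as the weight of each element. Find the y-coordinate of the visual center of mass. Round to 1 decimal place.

Areas → weights: subject 268·794 = 212792, background mass 210·793 = 166530, highlight region 180·500 = 90000, bright area 632·385 = 243320, dark mass 1245·189 = 235305; Σw = 947947.
y: (212792·483 + 166530·214 + 90000·1900 + 243320·716 + 235305·1132) / 947947 = 749998336 / 947947 ≈ 791.18

y ≈ 791.2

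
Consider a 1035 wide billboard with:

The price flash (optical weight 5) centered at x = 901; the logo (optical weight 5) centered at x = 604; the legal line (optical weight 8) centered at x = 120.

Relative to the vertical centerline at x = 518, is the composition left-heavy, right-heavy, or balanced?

left-heavy

Total weight = 5 + 5 + 8 = 18.
x-moment: 5·901 + 5·604 + 8·120 = 8485; centroid 8485/18 ≈ 471.39.
471.4 vs midline 518 → left-heavy.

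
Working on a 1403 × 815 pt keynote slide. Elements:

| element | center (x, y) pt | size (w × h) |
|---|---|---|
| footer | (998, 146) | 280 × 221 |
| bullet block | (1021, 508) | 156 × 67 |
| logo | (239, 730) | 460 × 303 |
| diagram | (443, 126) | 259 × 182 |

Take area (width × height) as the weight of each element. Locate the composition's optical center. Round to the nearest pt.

(489, 471)

Taking area as weight: footer 280·221 = 61880, bullet block 156·67 = 10452, logo 460·303 = 139380, diagram 259·182 = 47138. Sum 258850.
x-moment: 61880·998 + 10452·1021 + 139380·239 + 47138·443 = 126621686; centroid 126621686/258850 ≈ 489.17.
y-moment: 61880·146 + 10452·508 + 139380·730 + 47138·126 = 122030884; centroid 122030884/258850 ≈ 471.43.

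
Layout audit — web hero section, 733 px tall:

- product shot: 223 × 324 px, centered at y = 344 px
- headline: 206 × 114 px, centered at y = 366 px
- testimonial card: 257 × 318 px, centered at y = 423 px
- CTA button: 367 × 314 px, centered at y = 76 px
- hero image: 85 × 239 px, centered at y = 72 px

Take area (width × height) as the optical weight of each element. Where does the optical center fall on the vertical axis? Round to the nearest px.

Areas → weights: product shot 223·324 = 72252, headline 206·114 = 23484, testimonial card 257·318 = 81726, CTA button 367·314 = 115238, hero image 85·239 = 20315; Σw = 313015.
y-moment: 72252·344 + 23484·366 + 81726·423 + 115238·76 + 20315·72 = 78240698; centroid 78240698/313015 ≈ 249.96.

y ≈ 250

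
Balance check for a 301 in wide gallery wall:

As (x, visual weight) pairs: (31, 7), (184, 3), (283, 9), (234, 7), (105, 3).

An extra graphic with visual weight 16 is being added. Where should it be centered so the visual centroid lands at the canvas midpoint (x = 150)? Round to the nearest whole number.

x ≈ 93

New total weight: (7 + 3 + 9 + 7 + 3) + 16 = 45.
x: target moment 45×150 = 6750; current 7·31 + 3·184 + 9·283 + 7·234 + 3·105 = 5269; the extra graphic supplies 1481, so x = 1481/16 ≈ 92.56.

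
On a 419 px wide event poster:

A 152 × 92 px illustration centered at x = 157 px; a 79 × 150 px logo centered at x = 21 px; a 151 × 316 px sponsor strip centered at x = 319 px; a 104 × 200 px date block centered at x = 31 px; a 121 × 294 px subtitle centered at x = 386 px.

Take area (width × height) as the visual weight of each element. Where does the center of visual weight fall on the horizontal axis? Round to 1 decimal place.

Areas → weights: illustration 152·92 = 13984, logo 79·150 = 11850, sponsor strip 151·316 = 47716, date block 104·200 = 20800, subtitle 121·294 = 35574; Σw = 129924.
Σw·x = 13984·157 + 11850·21 + 47716·319 + 20800·31 + 35574·386 = 32042106, so x̄ = 32042106/129924 ≈ 246.62.

x ≈ 246.6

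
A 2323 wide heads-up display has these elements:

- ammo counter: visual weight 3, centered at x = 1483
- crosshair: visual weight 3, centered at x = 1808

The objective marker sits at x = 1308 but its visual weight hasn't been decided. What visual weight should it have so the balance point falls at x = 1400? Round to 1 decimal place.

Fixed elements: Σw = 3 + 3 = 6, Σw·x = 3·1483 + 3·1808 = 9873.
For the centroid to hit 1400: (9873 + w·1308) / (6 + w) = 1400.
Rearranging, w·(1308 − 1400) = 1400·6 − 9873 = -1473, so w ≈ -1473/-92 = 16.01.

w ≈ 16.0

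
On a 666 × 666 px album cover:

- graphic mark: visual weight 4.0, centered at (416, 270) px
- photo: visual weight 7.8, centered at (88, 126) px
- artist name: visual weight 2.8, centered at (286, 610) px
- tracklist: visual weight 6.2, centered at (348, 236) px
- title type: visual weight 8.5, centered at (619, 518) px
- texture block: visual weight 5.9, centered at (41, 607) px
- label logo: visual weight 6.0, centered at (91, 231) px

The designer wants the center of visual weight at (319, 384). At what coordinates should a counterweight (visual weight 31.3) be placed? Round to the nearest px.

(376, 423)

With the counterweight, Σw becomes 4.0 + 7.8 + 2.8 + 6.2 + 8.5 + 5.9 + 6.0 + 31.3 = 72.5.
Along x: (11358.2 + 31.3·x) / 72.5 = 319 (existing moment 4.0·416 + 7.8·88 + 2.8·286 + 6.2·348 + 8.5·619 + 5.9·41 + 6.0·91 = 11358.2) ⇒ x = (23127.5 − 11358.2) / 31.3 ≈ 376.02.
Along y: (14604.3 + 31.3·y) / 72.5 = 384 (existing moment 4.0·270 + 7.8·126 + 2.8·610 + 6.2·236 + 8.5·518 + 5.9·607 + 6.0·231 = 14604.3) ⇒ y = (27840.0 − 14604.3) / 31.3 ≈ 422.87.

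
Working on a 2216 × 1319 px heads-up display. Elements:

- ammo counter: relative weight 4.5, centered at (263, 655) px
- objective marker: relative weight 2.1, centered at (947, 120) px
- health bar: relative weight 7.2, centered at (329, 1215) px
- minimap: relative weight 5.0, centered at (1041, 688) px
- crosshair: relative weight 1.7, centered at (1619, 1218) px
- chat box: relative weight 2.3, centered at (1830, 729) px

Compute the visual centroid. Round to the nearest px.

(777, 839)

Weights sum to 4.5 + 2.1 + 7.2 + 5.0 + 1.7 + 2.3 = 22.8.
x: moment 17707.3 / weight 22.8 ≈ 776.64
Σw·y = 19134.8; ȳ = 19134.8/22.8 ≈ 839.25.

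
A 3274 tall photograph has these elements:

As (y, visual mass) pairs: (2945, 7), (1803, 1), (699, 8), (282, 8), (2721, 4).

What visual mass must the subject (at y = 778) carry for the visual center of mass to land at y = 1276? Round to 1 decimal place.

Existing Σw = 28 (7 + 1 + 8 + 8 + 4); existing moment 7·2945 + 1·1803 + 8·699 + 8·282 + 4·2721 = 41150.
Balance at y = 1276 requires (41150 + w·778) / (28 + w) = 1276.
So w = (1276·28 − 41150)/(778 − 1276) = -5422/-498 ≈ 10.89.

w ≈ 10.9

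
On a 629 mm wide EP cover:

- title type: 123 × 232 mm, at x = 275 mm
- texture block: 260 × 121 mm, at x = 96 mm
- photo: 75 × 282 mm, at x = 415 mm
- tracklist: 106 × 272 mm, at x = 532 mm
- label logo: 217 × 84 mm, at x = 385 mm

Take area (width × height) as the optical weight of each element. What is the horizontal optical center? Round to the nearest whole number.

Areas → weights: title type 123·232 = 28536, texture block 260·121 = 31460, photo 75·282 = 21150, tracklist 106·272 = 28832, label logo 217·84 = 18228; Σw = 128206.
Σw·x = 28536·275 + 31460·96 + 21150·415 + 28832·532 + 18228·385 = 42001214, so x̄ = 42001214/128206 ≈ 327.61.

x ≈ 328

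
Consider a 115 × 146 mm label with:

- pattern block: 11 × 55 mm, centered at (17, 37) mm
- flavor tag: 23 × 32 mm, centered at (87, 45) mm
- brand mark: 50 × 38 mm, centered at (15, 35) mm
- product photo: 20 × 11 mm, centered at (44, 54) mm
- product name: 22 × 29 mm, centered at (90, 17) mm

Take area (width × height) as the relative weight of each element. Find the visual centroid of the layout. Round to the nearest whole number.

Taking area as weight: pattern block 11·55 = 605, flavor tag 23·32 = 736, brand mark 50·38 = 1900, product photo 20·11 = 220, product name 22·29 = 638. Sum 4099.
Σw·x = 605·17 + 736·87 + 1900·15 + 220·44 + 638·90 = 169917, so x̄ = 169917/4099 ≈ 41.45.
Σw·y = 605·37 + 736·45 + 1900·35 + 220·54 + 638·17 = 144731, so ȳ = 144731/4099 ≈ 35.31.

(41, 35)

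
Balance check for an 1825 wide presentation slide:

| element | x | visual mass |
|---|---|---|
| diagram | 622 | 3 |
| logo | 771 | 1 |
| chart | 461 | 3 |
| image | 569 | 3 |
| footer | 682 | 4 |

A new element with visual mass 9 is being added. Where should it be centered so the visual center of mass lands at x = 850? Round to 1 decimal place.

x ≈ 1232.8

With the new element, Σw becomes 3 + 1 + 3 + 3 + 4 + 9 = 23.
Along x: (8455 + 9·x) / 23 = 850 (existing moment 3·622 + 1·771 + 3·461 + 3·569 + 4·682 = 8455) ⇒ x = (19550 − 8455) / 9 ≈ 1232.78.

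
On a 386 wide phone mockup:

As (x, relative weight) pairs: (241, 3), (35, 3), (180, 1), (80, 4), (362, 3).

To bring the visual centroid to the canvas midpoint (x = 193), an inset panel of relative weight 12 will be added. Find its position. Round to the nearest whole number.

With the inset panel, Σw becomes 3 + 3 + 1 + 4 + 3 + 12 = 26.
x: target moment 26×193 = 5018; current 3·241 + 3·35 + 1·180 + 4·80 + 3·362 = 2414; the inset panel supplies 2604, so x = 2604/12 ≈ 217.00.

x ≈ 217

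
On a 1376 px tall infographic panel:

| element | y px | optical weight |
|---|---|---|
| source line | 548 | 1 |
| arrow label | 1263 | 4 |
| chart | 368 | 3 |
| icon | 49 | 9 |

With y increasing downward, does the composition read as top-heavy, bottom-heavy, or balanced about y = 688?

top-heavy

Σw = 1 + 4 + 3 + 9 = 17.
y: (1·548 + 4·1263 + 3·368 + 9·49) / 17 = 7145 / 17 ≈ 420.29
Since 420.3 is above (smaller y than) 688, the composition reads top-heavy.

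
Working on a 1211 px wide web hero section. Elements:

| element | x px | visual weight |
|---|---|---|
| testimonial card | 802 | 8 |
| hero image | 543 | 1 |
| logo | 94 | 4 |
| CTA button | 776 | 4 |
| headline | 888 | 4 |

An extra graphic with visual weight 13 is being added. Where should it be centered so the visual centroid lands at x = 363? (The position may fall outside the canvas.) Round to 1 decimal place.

x ≈ -126.8

With the extra graphic, Σw becomes 8 + 1 + 4 + 4 + 4 + 13 = 34.
x: need Σw·x = 34·363 = 12342. Existing = 8·802 + 1·543 + 4·94 + 4·776 + 4·888 = 13991. Remainder -1649 / 13 ≈ -126.85.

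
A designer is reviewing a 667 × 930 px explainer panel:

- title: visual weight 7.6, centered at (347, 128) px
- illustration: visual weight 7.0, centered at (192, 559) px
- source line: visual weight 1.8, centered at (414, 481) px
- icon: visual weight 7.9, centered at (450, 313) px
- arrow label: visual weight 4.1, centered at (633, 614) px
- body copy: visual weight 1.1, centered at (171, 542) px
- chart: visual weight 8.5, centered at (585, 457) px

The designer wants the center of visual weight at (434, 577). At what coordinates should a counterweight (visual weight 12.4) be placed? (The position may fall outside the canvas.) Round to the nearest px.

With the counterweight, Σw becomes 7.6 + 7.0 + 1.8 + 7.9 + 4.1 + 1.1 + 8.5 + 12.4 = 50.4.
Along x: (16037.3 + 12.4·x) / 50.4 = 434 (existing moment 7.6·347 + 7.0·192 + 1.8·414 + 7.9·450 + 4.1·633 + 1.1·171 + 8.5·585 = 16037.3) ⇒ x = (21873.6 − 16037.3) / 12.4 ≈ 470.67.
Along y: (15222.4 + 12.4·y) / 50.4 = 577 (existing moment 7.6·128 + 7.0·559 + 1.8·481 + 7.9·313 + 4.1·614 + 1.1·542 + 8.5·457 = 15222.4) ⇒ y = (29080.8 − 15222.4) / 12.4 ≈ 1117.61.

(471, 1118)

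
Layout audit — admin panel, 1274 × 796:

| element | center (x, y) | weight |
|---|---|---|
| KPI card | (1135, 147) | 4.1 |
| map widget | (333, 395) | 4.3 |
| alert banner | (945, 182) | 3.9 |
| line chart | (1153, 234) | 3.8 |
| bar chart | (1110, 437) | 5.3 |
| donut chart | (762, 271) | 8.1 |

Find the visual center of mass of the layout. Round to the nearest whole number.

Weights sum to 4.1 + 4.3 + 3.9 + 3.8 + 5.3 + 8.1 = 29.5.
x: moment 26207.5 / weight 29.5 ≈ 888.39
y: moment 8411.4 / weight 29.5 ≈ 285.13

(888, 285)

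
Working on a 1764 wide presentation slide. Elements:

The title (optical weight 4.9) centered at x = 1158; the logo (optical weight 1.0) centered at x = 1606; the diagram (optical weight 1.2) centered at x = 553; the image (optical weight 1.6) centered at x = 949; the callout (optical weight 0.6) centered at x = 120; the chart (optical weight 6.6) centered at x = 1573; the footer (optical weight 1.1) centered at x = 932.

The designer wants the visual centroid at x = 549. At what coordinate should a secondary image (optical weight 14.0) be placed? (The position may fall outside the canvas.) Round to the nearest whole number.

x ≈ -280

New total weight: (4.9 + 1.0 + 1.2 + 1.6 + 0.6 + 6.6 + 1.1) + 14.0 = 31.0.
x: need Σw·x = 31.0·549 = 17019.0. Existing = 4.9·1158 + 1.0·1606 + 1.2·553 + 1.6·949 + 0.6·120 + 6.6·1573 + 1.1·932 = 20941.2. Remainder -3922.2 / 14.0 ≈ -280.16.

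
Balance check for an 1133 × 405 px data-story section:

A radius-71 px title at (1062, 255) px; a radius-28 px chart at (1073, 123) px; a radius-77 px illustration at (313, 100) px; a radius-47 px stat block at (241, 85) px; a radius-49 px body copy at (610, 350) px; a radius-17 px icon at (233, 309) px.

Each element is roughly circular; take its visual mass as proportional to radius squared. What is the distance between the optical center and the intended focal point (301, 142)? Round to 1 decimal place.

≈ 309.5 px

r² weights: title 71² = 5041, chart 28² = 784, illustration 77² = 5929, stat block 47² = 2209, body copy 49² = 2401, icon 17² = 289. Total = 16653.
Σw·x = 10114867; x̄ = 10114867/16653 ≈ 607.39.
y: moment 3092203 / weight 16653 ≈ 185.68
From (301, 142): dx = 306.39, dy = 43.68, so the distance is √(dx²+dy²) ≈ 309.49.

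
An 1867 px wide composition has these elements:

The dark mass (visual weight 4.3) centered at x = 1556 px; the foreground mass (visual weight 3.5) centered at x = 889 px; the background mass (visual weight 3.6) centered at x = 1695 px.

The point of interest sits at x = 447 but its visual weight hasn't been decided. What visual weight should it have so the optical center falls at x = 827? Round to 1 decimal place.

Known weights sum to 4.3 + 3.5 + 3.6 = 11.4; their moment is 4.3·1556 + 3.5·889 + 3.6·1695 = 15904.3.
Set Σw·x/Σw = 827: (15904.3 + 447w) = 827·(11.4 + w).
Solving: w = (827·11.4 − 15904.3) / (447 − 827) = -6476.5 / -380 ≈ 17.04.

w ≈ 17.0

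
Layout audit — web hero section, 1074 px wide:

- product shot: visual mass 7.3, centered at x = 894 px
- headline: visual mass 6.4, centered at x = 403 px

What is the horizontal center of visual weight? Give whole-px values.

x ≈ 665

Σw = 7.3 + 6.4 = 13.7.
x-moment: 7.3·894 + 6.4·403 = 9105.4; centroid 9105.4/13.7 ≈ 664.63.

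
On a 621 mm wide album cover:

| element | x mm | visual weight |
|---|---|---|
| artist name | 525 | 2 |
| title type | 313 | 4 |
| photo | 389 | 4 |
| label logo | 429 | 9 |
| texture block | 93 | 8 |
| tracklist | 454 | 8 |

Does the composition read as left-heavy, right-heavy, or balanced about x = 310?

Total weight = 2 + 4 + 4 + 9 + 8 + 8 = 35.
x: (2·525 + 4·313 + 4·389 + 9·429 + 8·93 + 8·454) / 35 = 12095 / 35 ≈ 345.57
345.6 vs midline 310 → right-heavy.

right-heavy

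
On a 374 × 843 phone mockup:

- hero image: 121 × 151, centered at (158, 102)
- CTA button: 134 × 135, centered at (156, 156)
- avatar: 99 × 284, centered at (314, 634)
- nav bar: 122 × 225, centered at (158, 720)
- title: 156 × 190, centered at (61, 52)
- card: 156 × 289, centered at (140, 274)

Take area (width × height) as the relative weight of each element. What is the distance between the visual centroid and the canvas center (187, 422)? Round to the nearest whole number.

≈ 89

Areas: hero image 121·151 = 18271, CTA button 134·135 = 18090, avatar 99·284 = 28116, nav bar 122·225 = 27450, title 156·190 = 29640, card 156·289 = 45084. Total weight = 166651.
x: (18271·158 + 18090·156 + 28116·314 + 27450·158 + 29640·61 + 45084·140) / 166651 = 26994182 / 166651 ≈ 161.98
y: (18271·102 + 18090·156 + 28116·634 + 27450·720 + 29640·52 + 45084·274) / 166651 = 56169522 / 166651 ≈ 337.05
From (187, 422): dx = -25.02, dy = -84.95, so the distance is √(dx²+dy²) ≈ 88.56.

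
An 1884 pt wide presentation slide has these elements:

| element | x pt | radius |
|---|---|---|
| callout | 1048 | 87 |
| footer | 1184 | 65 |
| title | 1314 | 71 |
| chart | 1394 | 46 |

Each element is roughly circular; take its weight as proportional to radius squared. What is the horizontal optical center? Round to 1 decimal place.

Weights ∝ r²: callout 87² = 7569, footer 65² = 4225, title 71² = 5041, chart 46² = 2116; Σw = 18951.
Σw·x = 7569·1048 + 4225·1184 + 5041·1314 + 2116·1394 = 22508290, so x̄ = 22508290/18951 ≈ 1187.71.

x ≈ 1187.7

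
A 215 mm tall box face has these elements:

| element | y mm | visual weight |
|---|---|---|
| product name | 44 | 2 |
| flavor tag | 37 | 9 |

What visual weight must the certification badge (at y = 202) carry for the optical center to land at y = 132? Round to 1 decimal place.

Known weights sum to 2 + 9 = 11; their moment is 2·44 + 9·37 = 421.
For the centroid to hit 132: (421 + w·202) / (11 + w) = 132.
So w = (132·11 − 421)/(202 − 132) = 1031/70 ≈ 14.73.

w ≈ 14.7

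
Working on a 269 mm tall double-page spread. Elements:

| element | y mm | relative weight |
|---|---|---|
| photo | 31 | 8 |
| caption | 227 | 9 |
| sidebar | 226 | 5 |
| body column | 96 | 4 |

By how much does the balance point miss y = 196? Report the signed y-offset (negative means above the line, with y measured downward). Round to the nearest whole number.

≈ -50 mm

Σw = 8 + 9 + 5 + 4 = 26.
y-moment: 8·31 + 9·227 + 5·226 + 4·96 = 3805; centroid 3805/26 ≈ 146.35.
Difference: 146.35 − 196 ≈ -49.65.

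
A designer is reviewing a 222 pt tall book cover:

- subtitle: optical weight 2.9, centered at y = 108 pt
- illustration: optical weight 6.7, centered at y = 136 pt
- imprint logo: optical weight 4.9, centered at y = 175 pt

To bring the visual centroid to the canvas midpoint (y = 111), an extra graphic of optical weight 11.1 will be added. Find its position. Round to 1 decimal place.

y ≈ 68.4

With the extra graphic, Σw becomes 2.9 + 6.7 + 4.9 + 11.1 = 25.6.
y: target moment 25.6×111 = 2841.6; current 2.9·108 + 6.7·136 + 4.9·175 = 2081.9; the extra graphic supplies 759.7, so y = 759.7/11.1 ≈ 68.44.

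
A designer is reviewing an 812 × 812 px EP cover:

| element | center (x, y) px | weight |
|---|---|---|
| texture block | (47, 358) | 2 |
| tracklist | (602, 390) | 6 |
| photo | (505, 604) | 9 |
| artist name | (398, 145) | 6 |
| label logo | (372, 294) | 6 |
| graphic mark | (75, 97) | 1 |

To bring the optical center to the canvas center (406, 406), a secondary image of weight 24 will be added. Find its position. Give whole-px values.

With the secondary image, Σw becomes 2 + 6 + 9 + 6 + 6 + 1 + 24 = 54.
x: target moment 54×406 = 21924; current 2·47 + 6·602 + 9·505 + 6·398 + 6·372 + 1·75 = 12946; the secondary image supplies 8978, so x = 8978/24 ≈ 374.08.
y: target moment 54×406 = 21924; current 2·358 + 6·390 + 9·604 + 6·145 + 6·294 + 1·97 = 11223; the secondary image supplies 10701, so y = 10701/24 ≈ 445.88.

(374, 446)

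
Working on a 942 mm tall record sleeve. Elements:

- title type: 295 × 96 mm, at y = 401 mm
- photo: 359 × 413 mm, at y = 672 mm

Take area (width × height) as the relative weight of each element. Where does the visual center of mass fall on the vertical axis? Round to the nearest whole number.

y ≈ 629

Areas → weights: title type 295·96 = 28320, photo 359·413 = 148267; Σw = 176587.
y: (28320·401 + 148267·672) / 176587 = 110991744 / 176587 ≈ 628.54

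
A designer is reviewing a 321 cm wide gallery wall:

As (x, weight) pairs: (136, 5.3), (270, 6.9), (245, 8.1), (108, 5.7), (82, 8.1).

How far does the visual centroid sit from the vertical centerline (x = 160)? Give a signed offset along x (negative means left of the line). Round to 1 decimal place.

≈ 11.5 cm

Weights sum to 5.3 + 6.9 + 8.1 + 5.7 + 8.1 = 34.1.
Σw·x = 5.3·136 + 6.9·270 + 8.1·245 + 5.7·108 + 8.1·82 = 5848.1, so x̄ = 5848.1/34.1 ≈ 171.50.
Against x = 160, that's 171.50 − 160 = 11.50.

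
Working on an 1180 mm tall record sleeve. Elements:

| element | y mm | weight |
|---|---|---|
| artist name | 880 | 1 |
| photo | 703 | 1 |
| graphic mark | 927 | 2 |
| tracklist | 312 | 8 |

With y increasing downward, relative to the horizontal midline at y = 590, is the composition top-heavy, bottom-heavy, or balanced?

top-heavy

Total weight = 1 + 1 + 2 + 8 = 12.
y-moment: 1·880 + 1·703 + 2·927 + 8·312 = 5933; centroid 5933/12 ≈ 494.42.
Since 494.4 is above (smaller y than) 590, the composition reads top-heavy.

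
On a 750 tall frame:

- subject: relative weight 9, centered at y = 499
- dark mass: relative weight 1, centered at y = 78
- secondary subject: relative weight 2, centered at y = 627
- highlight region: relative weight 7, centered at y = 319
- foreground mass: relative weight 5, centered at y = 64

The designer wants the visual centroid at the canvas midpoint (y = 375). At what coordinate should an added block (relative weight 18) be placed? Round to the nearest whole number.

New total weight: (9 + 1 + 2 + 7 + 5) + 18 = 42.
Along y: (8376 + 18·y) / 42 = 375 (existing moment 9·499 + 1·78 + 2·627 + 7·319 + 5·64 = 8376) ⇒ y = (15750 − 8376) / 18 ≈ 409.67.

y ≈ 410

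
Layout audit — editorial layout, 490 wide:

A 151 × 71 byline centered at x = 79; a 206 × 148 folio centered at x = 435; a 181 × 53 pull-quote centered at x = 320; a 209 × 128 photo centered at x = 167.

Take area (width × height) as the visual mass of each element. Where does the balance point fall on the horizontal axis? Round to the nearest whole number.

x ≈ 279

Taking area as weight: byline 151·71 = 10721, folio 206·148 = 30488, pull-quote 181·53 = 9593, photo 209·128 = 26752. Sum 77554.
Σw·x = 10721·79 + 30488·435 + 9593·320 + 26752·167 = 21646583, so x̄ = 21646583/77554 ≈ 279.12.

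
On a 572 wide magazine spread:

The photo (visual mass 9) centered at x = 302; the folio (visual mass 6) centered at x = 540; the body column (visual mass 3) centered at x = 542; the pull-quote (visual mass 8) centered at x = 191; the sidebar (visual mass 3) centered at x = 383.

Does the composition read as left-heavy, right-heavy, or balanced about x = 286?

right-heavy

Weights sum to 9 + 6 + 3 + 8 + 3 = 29.
Σw·x = 9·302 + 6·540 + 3·542 + 8·191 + 3·383 = 10261, so x̄ = 10261/29 ≈ 353.83.
353.8 lies right of the midline 286, so the layout is right-heavy.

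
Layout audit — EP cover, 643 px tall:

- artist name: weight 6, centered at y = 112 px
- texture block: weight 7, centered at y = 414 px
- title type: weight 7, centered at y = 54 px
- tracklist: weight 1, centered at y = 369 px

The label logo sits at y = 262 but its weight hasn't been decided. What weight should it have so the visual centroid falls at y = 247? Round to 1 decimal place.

w ≈ 58.0

Known weights sum to 6 + 7 + 7 + 1 = 21; their moment is 6·112 + 7·414 + 7·54 + 1·369 = 4317.
Balance at y = 247 requires (4317 + w·262) / (21 + w) = 247.
Solving: w = (247·21 − 4317) / (262 − 247) = 870 / 15 ≈ 58.00.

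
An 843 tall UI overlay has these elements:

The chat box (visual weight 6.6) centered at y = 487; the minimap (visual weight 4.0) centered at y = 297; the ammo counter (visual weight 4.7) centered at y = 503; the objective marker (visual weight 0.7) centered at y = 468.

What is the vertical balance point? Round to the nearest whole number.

Weights sum to 6.6 + 4.0 + 4.7 + 0.7 = 16.0.
Σw·y = 6.6·487 + 4.0·297 + 4.7·503 + 0.7·468 = 7093.9, so ȳ = 7093.9/16.0 ≈ 443.37.

y ≈ 443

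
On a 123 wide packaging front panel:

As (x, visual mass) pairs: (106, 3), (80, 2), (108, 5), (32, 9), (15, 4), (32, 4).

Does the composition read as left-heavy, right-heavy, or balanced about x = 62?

left-heavy

Total weight = 3 + 2 + 5 + 9 + 4 + 4 = 27.
x: moment 1494 / weight 27 ≈ 55.33
55.3 vs midline 62 → left-heavy.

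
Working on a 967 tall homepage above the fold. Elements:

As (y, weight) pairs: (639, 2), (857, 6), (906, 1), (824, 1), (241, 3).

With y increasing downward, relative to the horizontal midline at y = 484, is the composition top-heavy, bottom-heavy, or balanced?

Total weight = 2 + 6 + 1 + 1 + 3 = 13.
Σw·y = 2·639 + 6·857 + 1·906 + 1·824 + 3·241 = 8873, so ȳ = 8873/13 ≈ 682.54.
Since 682.5 is below (larger y than) 484, the composition reads bottom-heavy.

bottom-heavy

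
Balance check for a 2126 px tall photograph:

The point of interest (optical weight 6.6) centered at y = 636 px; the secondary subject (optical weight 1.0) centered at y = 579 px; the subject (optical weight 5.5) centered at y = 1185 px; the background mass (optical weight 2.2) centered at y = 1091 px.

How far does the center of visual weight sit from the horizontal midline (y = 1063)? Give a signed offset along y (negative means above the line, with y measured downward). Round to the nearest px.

≈ -168 px

Σw = 6.6 + 1.0 + 5.5 + 2.2 = 15.3.
y-moment: 6.6·636 + 1.0·579 + 5.5·1185 + 2.2·1091 = 13694.3; centroid 13694.3/15.3 ≈ 895.05.
Offset from y = 1063: 895.05 − 1063 ≈ -167.95.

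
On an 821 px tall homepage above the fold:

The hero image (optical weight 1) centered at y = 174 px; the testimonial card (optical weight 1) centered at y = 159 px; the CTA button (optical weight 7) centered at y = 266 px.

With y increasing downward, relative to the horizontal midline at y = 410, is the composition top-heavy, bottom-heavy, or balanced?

Σw = 1 + 1 + 7 = 9.
y: (1·174 + 1·159 + 7·266) / 9 = 2195 / 9 ≈ 243.89
243.9 vs midline 410 → top-heavy.

top-heavy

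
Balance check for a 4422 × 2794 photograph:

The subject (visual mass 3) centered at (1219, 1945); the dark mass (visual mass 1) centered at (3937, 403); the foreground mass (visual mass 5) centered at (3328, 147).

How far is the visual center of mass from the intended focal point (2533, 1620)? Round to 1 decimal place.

≈ 860.2

Total weight = 3 + 1 + 5 = 9.
Σw·x = 3·1219 + 1·3937 + 5·3328 = 24234, so x̄ = 24234/9 ≈ 2692.67.
Σw·y = 3·1945 + 1·403 + 5·147 = 6973, so ȳ = 6973/9 ≈ 774.78.
Relative to (2533, 1620): Δ = (159.67, -845.22); |Δ| = √(159.67² + -845.22²) ≈ 860.17.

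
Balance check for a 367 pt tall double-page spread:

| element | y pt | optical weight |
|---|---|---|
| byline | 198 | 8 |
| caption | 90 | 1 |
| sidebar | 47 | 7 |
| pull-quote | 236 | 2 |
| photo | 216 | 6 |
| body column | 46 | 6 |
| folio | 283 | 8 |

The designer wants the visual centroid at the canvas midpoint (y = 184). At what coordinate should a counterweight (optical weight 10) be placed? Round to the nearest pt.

New total weight: (8 + 1 + 7 + 2 + 6 + 6 + 8) + 10 = 48.
y: target moment 48×184 = 8832; current 8·198 + 1·90 + 7·47 + 2·236 + 6·216 + 6·46 + 8·283 = 6311; the counterweight supplies 2521, so y = 2521/10 ≈ 252.10.

y ≈ 252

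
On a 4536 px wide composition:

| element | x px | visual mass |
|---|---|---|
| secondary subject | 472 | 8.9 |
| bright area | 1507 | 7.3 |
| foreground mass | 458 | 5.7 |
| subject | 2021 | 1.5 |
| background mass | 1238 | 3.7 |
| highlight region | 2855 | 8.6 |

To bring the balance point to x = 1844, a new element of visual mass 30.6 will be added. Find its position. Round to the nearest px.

After adding the new element, total weight = 8.9 + 7.3 + 5.7 + 1.5 + 3.7 + 8.6 + 30.6 = 66.3.
Along x: (49977.6 + 30.6·x) / 66.3 = 1844 (existing moment 8.9·472 + 7.3·1507 + 5.7·458 + 1.5·2021 + 3.7·1238 + 8.6·2855 = 49977.6) ⇒ x = (122257.2 − 49977.6) / 30.6 ≈ 2362.08.

x ≈ 2362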